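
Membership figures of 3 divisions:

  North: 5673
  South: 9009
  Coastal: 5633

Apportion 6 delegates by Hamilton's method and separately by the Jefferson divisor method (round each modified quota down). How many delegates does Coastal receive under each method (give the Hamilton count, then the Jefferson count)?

2 and 1

Hamilton: North 2, South 2, Coastal 2.
Jefferson: North 2, South 3, Coastal 1.
Coastal gets 2 under Hamilton and 1 under Jefferson.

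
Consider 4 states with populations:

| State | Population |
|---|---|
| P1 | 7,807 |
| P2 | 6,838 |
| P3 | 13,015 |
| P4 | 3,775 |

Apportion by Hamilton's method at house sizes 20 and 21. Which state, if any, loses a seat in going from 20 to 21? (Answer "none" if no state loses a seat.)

P4

At 20 seats: P1 5, P2 4, P3 8, P4 3.
At 21 seats: P1 5, P2 5, P3 9, P4 2.
P4 drops from 3 to 2.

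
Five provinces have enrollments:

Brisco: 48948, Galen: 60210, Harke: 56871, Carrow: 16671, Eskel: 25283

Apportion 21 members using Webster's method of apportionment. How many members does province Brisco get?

Standard divisor 207983/21 ≈ 9903.952; standard quotas: Brisco 4.942, Galen 6.079, Harke 5.742, Carrow 1.683, Eskel 2.553.
Rounding to the nearest integer gives 5, 6, 6, 2, 3 = 22 seats, so the divisor must be adjusted.
With modified divisor 10200: modified quotas Brisco 4.799, Galen 5.903, Harke 5.576, Carrow 1.634, Eskel 2.479.
Rounding to the nearest integer: Brisco 5, Galen 6, Harke 6, Carrow 2, Eskel 2 (total 21).
Brisco receives 5.

5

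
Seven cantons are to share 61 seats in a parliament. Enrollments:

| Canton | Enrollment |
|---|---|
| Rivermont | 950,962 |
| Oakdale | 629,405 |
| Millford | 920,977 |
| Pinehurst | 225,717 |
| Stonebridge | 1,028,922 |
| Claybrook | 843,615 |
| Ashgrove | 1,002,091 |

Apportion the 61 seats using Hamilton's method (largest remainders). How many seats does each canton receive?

Standard divisor: 5601689 ÷ 61 ≈ 91830.967.
Standard quotas: Rivermont 10.3556, Oakdale 6.8540, Millford 10.0290, Pinehurst 2.4580, Stonebridge 11.2045, Claybrook 9.1866, Ashgrove 10.9123.
Lower quotas: Rivermont 10, Oakdale 6, Millford 10, Pinehurst 2, Stonebridge 11, Claybrook 9, Ashgrove 10 (sum 58, leaving 3 seats).
Remainders in descending order: Ashgrove 0.9123, Oakdale 0.8540, Pinehurst 0.4580, Rivermont 0.3556, Stonebridge 0.2045, Claybrook 0.1866, Millford 0.0290.
Largest remainders: Ashgrove, Oakdale, Pinehurst receive the extra seats.

Rivermont: 10, Oakdale: 7, Millford: 10, Pinehurst: 3, Stonebridge: 11, Claybrook: 9, Ashgrove: 11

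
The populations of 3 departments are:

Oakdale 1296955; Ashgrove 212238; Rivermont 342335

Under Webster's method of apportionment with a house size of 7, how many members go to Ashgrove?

Standard divisor 1851528/7 ≈ 264504; standard quotas: Oakdale 4.903, Ashgrove 0.802, Rivermont 1.294.
Rounding to the nearest integer gives Oakdale 5, Ashgrove 1, Rivermont 1 — total 7, matching the house size, so no adjustment is needed.
Ashgrove receives 1.

1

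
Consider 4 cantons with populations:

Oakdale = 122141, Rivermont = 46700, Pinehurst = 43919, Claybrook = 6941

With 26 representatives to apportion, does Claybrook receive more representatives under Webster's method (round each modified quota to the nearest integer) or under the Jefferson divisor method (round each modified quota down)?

Webster: Oakdale 14, Rivermont 6, Pinehurst 5, Claybrook 1.
Jefferson: Oakdale 15, Rivermont 6, Pinehurst 5, Claybrook 0.
Claybrook gets 1 under Webster and 0 under Jefferson.

Webster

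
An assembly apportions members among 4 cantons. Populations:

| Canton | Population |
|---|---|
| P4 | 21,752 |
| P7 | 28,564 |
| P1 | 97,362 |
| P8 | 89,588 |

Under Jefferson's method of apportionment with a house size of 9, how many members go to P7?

1

Standard divisor 237266/9 ≈ 26362.889; standard quotas: P4 0.825, P7 1.083, P1 3.693, P8 3.398.
Rounding down gives 0, 1, 3, 3 = 7 seats, so the divisor must be adjusted.
With modified divisor 22203.5: modified quotas P4 0.980, P7 1.286, P1 4.385, P8 4.035.
Rounding down: P4 0, P7 1, P1 4, P8 4 (total 9).
P7 receives 1.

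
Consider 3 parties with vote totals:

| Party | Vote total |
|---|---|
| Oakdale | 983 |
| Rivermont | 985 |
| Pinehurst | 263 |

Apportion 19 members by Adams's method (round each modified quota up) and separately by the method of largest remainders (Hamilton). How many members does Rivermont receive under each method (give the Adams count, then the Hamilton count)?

8 and 9

Adams: Oakdale 8, Rivermont 8, Pinehurst 3.
Hamilton: Oakdale 8, Rivermont 9, Pinehurst 2.
Rivermont gets 8 under Adams and 9 under Hamilton.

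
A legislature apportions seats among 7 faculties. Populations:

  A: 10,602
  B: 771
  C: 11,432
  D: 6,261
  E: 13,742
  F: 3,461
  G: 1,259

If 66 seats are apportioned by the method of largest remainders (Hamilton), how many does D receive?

8

Total 47528; standard divisor 47528/66 ≈ 720.121.
Standard quotas: A 14.7225, B 1.0707, C 15.8751, D 8.6944, E 19.0829, F 4.8061, G 1.7483.
Lower quotas: A 14, B 1, C 15, D 8, E 19, F 4, G 1 (sum 62, leaving 4 seats).
Remainders in descending order: C 0.8751, F 0.8061, G 0.7483, A 0.7225, D 0.6944, E 0.0829, B 0.0707.
The surplus seats go to C, F, G, A.
D receives 8.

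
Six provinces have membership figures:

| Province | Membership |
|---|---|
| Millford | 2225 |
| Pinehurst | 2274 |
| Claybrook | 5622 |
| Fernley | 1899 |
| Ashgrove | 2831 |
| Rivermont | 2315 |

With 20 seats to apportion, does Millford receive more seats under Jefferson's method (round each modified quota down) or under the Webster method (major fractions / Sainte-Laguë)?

Webster

Jefferson: Millford 2, Pinehurst 3, Claybrook 7, Fernley 2, Ashgrove 3, Rivermont 3.
Webster: Millford 3, Pinehurst 3, Claybrook 6, Fernley 2, Ashgrove 3, Rivermont 3.
Millford gets 2 under Jefferson and 3 under Webster.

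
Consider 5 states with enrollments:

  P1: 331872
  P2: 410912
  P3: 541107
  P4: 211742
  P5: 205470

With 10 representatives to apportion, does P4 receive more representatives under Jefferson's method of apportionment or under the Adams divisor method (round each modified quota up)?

Adams

Jefferson: P1 2, P2 3, P3 3, P4 1, P5 1.
Adams: P1 2, P2 2, P3 3, P4 2, P5 1.
P4 gets 1 under Jefferson and 2 under Adams.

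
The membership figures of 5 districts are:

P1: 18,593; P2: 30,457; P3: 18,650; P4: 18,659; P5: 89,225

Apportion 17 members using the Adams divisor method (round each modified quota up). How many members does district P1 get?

2

Standard divisor 175584/17 ≈ 10328.471; standard quotas: P1 1.800, P2 2.949, P3 1.806, P4 1.807, P5 8.639.
Rounding up gives 2, 3, 2, 2, 9 = 18 seats, so the divisor must be adjusted.
With modified divisor 11900: modified quotas P1 1.562, P2 2.559, P3 1.567, P4 1.568, P5 7.498.
Rounding up: P1 2, P2 3, P3 2, P4 2, P5 8 (total 17).
P1 receives 2.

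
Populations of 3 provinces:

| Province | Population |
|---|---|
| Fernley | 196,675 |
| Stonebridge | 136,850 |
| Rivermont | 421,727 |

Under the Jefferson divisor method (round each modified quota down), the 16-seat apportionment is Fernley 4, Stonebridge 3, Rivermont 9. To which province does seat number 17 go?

Rivermont

Priority for the next seat is population ÷ (current seats + 1).
Priorities: Fernley 39335.000, Stonebridge 34212.500, Rivermont 42172.700.
Highest priority: Rivermont.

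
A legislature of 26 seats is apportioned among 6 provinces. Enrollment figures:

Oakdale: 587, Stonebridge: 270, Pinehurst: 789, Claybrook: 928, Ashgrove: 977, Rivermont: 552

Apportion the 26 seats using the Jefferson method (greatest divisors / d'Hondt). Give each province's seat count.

Standard divisor 4103/26 ≈ 157.808; standard quotas: Oakdale 3.720, Stonebridge 1.711, Pinehurst 5.000, Claybrook 5.881, Ashgrove 6.191, Rivermont 3.498.
Rounding down gives 3, 1, 4, 5, 6, 3 = 22 seats, so the divisor must be adjusted.
With modified divisor 139: modified quotas Oakdale 4.223, Stonebridge 1.942, Pinehurst 5.676, Claybrook 6.676, Ashgrove 7.029, Rivermont 3.971.
Rounding down: Oakdale 4, Stonebridge 1, Pinehurst 5, Claybrook 6, Ashgrove 7, Rivermont 3 (total 26).

Oakdale 4; Stonebridge 1; Pinehurst 5; Claybrook 6; Ashgrove 7; Rivermont 3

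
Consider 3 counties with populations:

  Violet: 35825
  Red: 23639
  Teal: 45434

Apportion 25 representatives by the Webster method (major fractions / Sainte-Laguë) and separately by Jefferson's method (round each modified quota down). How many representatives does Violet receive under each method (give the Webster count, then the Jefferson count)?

8 and 9

Webster: Violet 8, Red 6, Teal 11.
Jefferson: Violet 9, Red 5, Teal 11.
Violet gets 8 under Webster and 9 under Jefferson.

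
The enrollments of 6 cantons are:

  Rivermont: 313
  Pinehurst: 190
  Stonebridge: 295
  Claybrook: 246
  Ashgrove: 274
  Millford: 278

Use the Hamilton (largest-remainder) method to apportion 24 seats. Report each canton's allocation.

Rivermont: 5; Pinehurst: 3; Stonebridge: 4; Claybrook: 4; Ashgrove: 4; Millford: 4

Total 1596; standard divisor 1596/24 ≈ 66.5.
Standard quotas: Rivermont 4.707, Pinehurst 2.857, Stonebridge 4.436, Claybrook 3.699, Ashgrove 4.120, Millford 4.180.
Lower quotas: Rivermont 4, Pinehurst 2, Stonebridge 4, Claybrook 3, Ashgrove 4, Millford 4 (sum 21, leaving 3 seats).
Remainders in descending order: Pinehurst 0.857, Rivermont 0.707, Claybrook 0.699, Stonebridge 0.436, Millford 0.180, Ashgrove 0.120.
Largest remainders: Pinehurst, Rivermont, Claybrook receive the extra seats.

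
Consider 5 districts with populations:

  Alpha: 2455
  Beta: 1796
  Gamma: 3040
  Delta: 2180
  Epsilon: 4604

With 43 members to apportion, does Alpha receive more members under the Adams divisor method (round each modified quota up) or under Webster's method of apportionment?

Webster

Adams: Alpha 7, Beta 6, Gamma 9, Delta 7, Epsilon 14.
Webster: Alpha 8, Beta 5, Gamma 9, Delta 7, Epsilon 14.
Alpha gets 7 under Adams and 8 under Webster.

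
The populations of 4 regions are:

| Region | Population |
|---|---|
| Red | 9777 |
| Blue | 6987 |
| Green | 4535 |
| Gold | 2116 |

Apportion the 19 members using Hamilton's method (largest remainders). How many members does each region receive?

Red: 8, Blue: 5, Green: 4, Gold: 2

The standard divisor is 23415/19 ≈ 1232.368.
Standard quotas: Red 7.9335, Blue 5.6696, Green 3.6799, Gold 1.7170.
Lower quotas: Red 7, Blue 5, Green 3, Gold 1 (sum 16, leaving 3 seats).
Remainders in descending order: Red 0.9335, Gold 0.7170, Green 0.6799, Blue 0.6696.
The surplus seats go to Red, Gold, Green.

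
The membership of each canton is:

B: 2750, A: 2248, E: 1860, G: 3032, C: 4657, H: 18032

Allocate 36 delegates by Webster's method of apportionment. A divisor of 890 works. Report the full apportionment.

With modified divisor 890: modified quotas B 3.090, A 2.526, E 2.090, G 3.407, C 5.233, H 20.261.
Rounding to the nearest integer: B 3, A 3, E 2, G 3, C 5, H 20 (total 36).

B: 3; A: 3; E: 2; G: 3; C: 5; H: 20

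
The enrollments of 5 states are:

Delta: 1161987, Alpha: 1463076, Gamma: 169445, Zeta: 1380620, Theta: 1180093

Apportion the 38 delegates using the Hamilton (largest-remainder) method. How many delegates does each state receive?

Delta: 8, Alpha: 11, Gamma: 1, Zeta: 10, Theta: 8

Standard divisor: 5355221 ÷ 38 ≈ 140926.868.
Standard quotas: Delta 8.2453, Alpha 10.3818, Gamma 1.2024, Zeta 9.7967, Theta 8.3738.
Lower quotas: Delta 8, Alpha 10, Gamma 1, Zeta 9, Theta 8 (sum 36, leaving 2 seats).
Remainders in descending order: Zeta 0.7967, Alpha 0.3818, Theta 0.3738, Delta 0.2453, Gamma 0.2024.
The surplus seats go to Zeta, Alpha.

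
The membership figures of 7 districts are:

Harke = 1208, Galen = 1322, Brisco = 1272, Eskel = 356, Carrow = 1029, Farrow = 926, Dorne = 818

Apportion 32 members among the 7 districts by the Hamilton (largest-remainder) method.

Harke 5; Galen 6; Brisco 6; Eskel 2; Carrow 5; Farrow 4; Dorne 4

Total 6931; standard divisor 6931/32 ≈ 216.594.
Standard quotas: Harke 5.577, Galen 6.104, Brisco 5.873, Eskel 1.644, Carrow 4.751, Farrow 4.275, Dorne 3.777.
Lower quotas: Harke 5, Galen 6, Brisco 5, Eskel 1, Carrow 4, Farrow 4, Dorne 3 (sum 28, leaving 4 seats).
Remainders in descending order: Brisco 0.873, Dorne 0.777, Carrow 0.751, Eskel 0.644, Harke 0.577, Farrow 0.275, Galen 0.104.
Largest remainders: Brisco, Dorne, Carrow, Eskel receive the extra seats.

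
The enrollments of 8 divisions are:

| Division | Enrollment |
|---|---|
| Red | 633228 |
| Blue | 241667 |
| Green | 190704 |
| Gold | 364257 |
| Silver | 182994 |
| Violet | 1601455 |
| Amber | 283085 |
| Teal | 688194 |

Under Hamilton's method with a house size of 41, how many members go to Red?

The standard divisor is 4185584/41 ≈ 102087.415.
Standard quotas: Red 6.2028, Blue 2.3673, Green 1.8680, Gold 3.5681, Silver 1.7925, Violet 15.6871, Amber 2.7730, Teal 6.7412.
Lower quotas: Red 6, Blue 2, Green 1, Gold 3, Silver 1, Violet 15, Amber 2, Teal 6 (sum 36, leaving 5 seats).
Remainders in descending order: Green 0.8680, Silver 0.7925, Amber 0.7730, Teal 0.7412, Violet 0.6871, Gold 0.5681, Blue 0.3673, Red 0.2028.
Largest remainders: Green, Silver, Amber, Teal, Violet receive the extra seats.
Red receives 6.

6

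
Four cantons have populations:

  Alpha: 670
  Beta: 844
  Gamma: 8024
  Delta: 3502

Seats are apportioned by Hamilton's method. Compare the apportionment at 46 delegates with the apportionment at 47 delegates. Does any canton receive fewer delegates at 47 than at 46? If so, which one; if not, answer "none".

Alpha

At 46 seats: Alpha 3, Beta 3, Gamma 28, Delta 12.
At 47 seats: Alpha 2, Beta 3, Gamma 29, Delta 13.
Alpha drops from 3 to 2.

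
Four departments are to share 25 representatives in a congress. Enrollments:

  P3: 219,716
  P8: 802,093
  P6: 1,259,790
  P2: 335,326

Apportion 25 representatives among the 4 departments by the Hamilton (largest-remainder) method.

P3 2; P8 8; P6 12; P2 3

Standard divisor: 2616925 ÷ 25 = 104677.
Standard quotas: P3 2.0990, P8 7.6626, P6 12.0350, P2 3.2034.
Lower quotas: P3 2, P8 7, P6 12, P2 3 (sum 24, leaving 1 seat).
Remainders in descending order: P8 0.6626, P2 0.2034, P3 0.0990, P6 0.0350.
The surplus seat goes to P8.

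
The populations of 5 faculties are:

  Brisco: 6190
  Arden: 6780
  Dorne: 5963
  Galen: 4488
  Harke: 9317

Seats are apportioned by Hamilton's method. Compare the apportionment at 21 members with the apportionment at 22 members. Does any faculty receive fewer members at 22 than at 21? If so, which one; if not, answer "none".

At 21 seats: Brisco 4, Arden 4, Dorne 4, Galen 3, Harke 6.
At 22 seats: Brisco 4, Arden 5, Dorne 4, Galen 3, Harke 6.
No faculty's allocation decreased.

none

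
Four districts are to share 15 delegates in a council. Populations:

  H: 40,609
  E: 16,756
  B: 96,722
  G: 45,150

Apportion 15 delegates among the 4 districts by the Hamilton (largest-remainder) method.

H: 3, E: 1, B: 7, G: 4

The standard divisor is 199237/15 ≈ 13282.467.
Standard quotas: H 3.0573, E 1.2615, B 7.2819, G 3.3992.
Lower quotas: H 3, E 1, B 7, G 3 (sum 14, leaving 1 seat).
Remainders in descending order: G 0.3992, B 0.2819, E 0.2615, H 0.0573.
The surplus seat goes to G.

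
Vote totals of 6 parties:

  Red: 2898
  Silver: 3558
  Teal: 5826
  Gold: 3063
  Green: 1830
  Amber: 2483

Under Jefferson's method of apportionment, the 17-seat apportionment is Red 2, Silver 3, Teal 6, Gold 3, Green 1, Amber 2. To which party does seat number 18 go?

Red

Priority for the next seat is population ÷ (current seats + 1).
Priorities: Red 966.000, Silver 889.500, Teal 832.286, Gold 765.750, Green 915.000, Amber 827.667.
Highest priority: Red.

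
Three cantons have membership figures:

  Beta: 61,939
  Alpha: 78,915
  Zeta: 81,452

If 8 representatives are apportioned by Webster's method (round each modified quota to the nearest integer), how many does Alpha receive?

Standard divisor 222306/8 ≈ 27788.25; standard quotas: Beta 2.229, Alpha 2.840, Zeta 2.931.
Rounding to the nearest integer gives Beta 2, Alpha 3, Zeta 3 — total 8, matching the house size, so no adjustment is needed.
Alpha receives 3.

3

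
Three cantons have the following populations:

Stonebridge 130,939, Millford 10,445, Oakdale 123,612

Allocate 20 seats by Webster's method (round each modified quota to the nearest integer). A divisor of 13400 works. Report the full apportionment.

With modified divisor 13400: modified quotas Stonebridge 9.772, Millford 0.779, Oakdale 9.225.
Rounding to the nearest integer: Stonebridge 10, Millford 1, Oakdale 9 (total 20).

Stonebridge=10, Millford=1, Oakdale=9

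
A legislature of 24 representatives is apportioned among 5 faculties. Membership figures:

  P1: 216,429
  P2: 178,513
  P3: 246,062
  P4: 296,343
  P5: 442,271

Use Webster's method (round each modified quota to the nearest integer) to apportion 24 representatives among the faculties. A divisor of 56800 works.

P1 4, P2 3, P3 4, P4 5, P5 8

With modified divisor 56800: modified quotas P1 3.810, P2 3.143, P3 4.332, P4 5.217, P5 7.786.
Rounding to the nearest integer: P1 4, P2 3, P3 4, P4 5, P5 8 (total 24).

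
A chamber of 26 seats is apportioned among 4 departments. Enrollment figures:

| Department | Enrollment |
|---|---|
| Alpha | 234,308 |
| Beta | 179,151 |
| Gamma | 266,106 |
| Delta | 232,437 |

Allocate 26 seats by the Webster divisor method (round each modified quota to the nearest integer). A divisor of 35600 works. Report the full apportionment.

Alpha: 7, Beta: 5, Gamma: 7, Delta: 7

With modified divisor 35600: modified quotas Alpha 6.582, Beta 5.032, Gamma 7.475, Delta 6.529.
Rounding to the nearest integer: Alpha 7, Beta 5, Gamma 7, Delta 7 (total 26).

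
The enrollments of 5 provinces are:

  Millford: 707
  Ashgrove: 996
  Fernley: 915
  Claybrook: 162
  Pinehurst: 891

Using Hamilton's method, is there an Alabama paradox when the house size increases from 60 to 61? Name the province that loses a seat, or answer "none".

At 60 seats: Millford 11, Ashgrove 16, Fernley 15, Claybrook 3, Pinehurst 15.
At 61 seats: Millford 12, Ashgrove 16, Fernley 15, Claybrook 3, Pinehurst 15.
No province's allocation decreased.

none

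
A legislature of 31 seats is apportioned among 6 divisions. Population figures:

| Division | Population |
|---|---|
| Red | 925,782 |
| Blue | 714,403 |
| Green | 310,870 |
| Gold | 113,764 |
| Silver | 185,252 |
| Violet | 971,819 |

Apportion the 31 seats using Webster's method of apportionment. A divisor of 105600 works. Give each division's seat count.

Red: 9, Blue: 7, Green: 3, Gold: 1, Silver: 2, Violet: 9

With modified divisor 105600: modified quotas Red 8.767, Blue 6.765, Green 2.944, Gold 1.077, Silver 1.754, Violet 9.203.
Rounding to the nearest integer: Red 9, Blue 7, Green 3, Gold 1, Silver 2, Violet 9 (total 31).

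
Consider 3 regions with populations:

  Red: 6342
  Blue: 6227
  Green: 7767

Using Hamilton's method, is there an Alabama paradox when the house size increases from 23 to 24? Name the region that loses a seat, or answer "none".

none

At 23 seats: Red 7, Blue 7, Green 9.
At 24 seats: Red 8, Blue 7, Green 9.
No region's allocation decreased.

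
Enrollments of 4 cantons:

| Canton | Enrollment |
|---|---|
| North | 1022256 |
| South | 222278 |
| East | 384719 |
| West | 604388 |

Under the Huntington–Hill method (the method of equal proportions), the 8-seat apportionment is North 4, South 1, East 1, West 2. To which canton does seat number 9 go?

East

Priority for the next seat is population ÷ (√(s·(s+1))).
Priorities: North 228583.391, South 157174.281, East 272037.414, West 246740.368.
Highest priority: East.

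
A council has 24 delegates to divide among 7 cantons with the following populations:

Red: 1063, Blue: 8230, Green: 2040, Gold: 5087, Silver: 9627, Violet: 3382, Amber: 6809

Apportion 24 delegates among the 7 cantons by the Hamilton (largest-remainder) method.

The standard divisor is 36238/24 ≈ 1509.917.
Standard quotas: Red 0.7040, Blue 5.4506, Green 1.3511, Gold 3.3691, Silver 6.3758, Violet 2.2399, Amber 4.5095.
Lower quotas: Red 0, Blue 5, Green 1, Gold 3, Silver 6, Violet 2, Amber 4 (sum 21, leaving 3 seats).
Remainders in descending order: Red 0.7040, Amber 0.5095, Blue 0.4506, Silver 0.3758, Gold 0.3691, Green 0.3511, Violet 0.2399.
The surplus seats go to Red, Amber, Blue.

Red: 1, Blue: 6, Green: 1, Gold: 3, Silver: 6, Violet: 2, Amber: 5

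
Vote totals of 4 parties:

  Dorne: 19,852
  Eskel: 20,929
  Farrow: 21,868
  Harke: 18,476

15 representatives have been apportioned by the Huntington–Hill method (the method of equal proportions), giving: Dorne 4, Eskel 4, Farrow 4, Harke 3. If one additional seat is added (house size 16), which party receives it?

Harke

Priority for the next seat is population ÷ (√(s·(s+1))).
Priorities: Dorne 4439.042, Eskel 4679.867, Farrow 4889.833, Harke 5333.562.
Highest priority: Harke.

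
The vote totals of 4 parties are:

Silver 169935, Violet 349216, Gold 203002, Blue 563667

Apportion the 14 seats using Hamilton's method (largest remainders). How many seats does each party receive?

Silver: 2, Violet: 4, Gold: 2, Blue: 6

Total 1285820; standard divisor 1285820/14 ≈ 91844.286.
Standard quotas: Silver 1.8503, Violet 3.8023, Gold 2.2103, Blue 6.1372.
Lower quotas: Silver 1, Violet 3, Gold 2, Blue 6 (sum 12, leaving 2 seats).
Remainders in descending order: Silver 0.8503, Violet 0.8023, Gold 0.2103, Blue 0.1372.
Largest remainders: Silver, Violet receive the extra seats.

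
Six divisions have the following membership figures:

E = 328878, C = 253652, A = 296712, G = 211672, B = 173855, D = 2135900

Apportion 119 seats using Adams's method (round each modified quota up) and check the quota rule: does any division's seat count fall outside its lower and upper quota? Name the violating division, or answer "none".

Standard quotas: E 11.508, C 8.876, A 10.383, G 7.407, B 6.084, D 74.742.
Adams allocation: E 12, C 9, A 11, G 8, B 6, D 73.
D has quota 74.742 (lower 74, upper 75) but receives 73 — outside the quota interval.

D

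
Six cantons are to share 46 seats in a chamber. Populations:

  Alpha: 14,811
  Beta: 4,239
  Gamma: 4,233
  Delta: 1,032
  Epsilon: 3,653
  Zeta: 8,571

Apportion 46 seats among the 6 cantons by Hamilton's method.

The standard divisor is 36539/46 ≈ 794.326.
Standard quotas: Alpha 18.6460, Beta 5.3366, Gamma 5.3290, Delta 1.2992, Epsilon 4.5989, Zeta 10.7903.
Lower quotas: Alpha 18, Beta 5, Gamma 5, Delta 1, Epsilon 4, Zeta 10 (sum 43, leaving 3 seats).
Remainders in descending order: Zeta 0.7903, Alpha 0.6460, Epsilon 0.5989, Beta 0.3366, Gamma 0.3290, Delta 0.2992.
Largest remainders: Zeta, Alpha, Epsilon receive the extra seats.

Alpha: 19; Beta: 5; Gamma: 5; Delta: 1; Epsilon: 5; Zeta: 11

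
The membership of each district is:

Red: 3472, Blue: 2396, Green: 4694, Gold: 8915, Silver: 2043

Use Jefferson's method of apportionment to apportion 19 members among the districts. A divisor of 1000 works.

Red 3, Blue 2, Green 4, Gold 8, Silver 2

With modified divisor 1000: modified quotas Red 3.472, Blue 2.396, Green 4.694, Gold 8.915, Silver 2.043.
Rounding down: Red 3, Blue 2, Green 4, Gold 8, Silver 2 (total 19).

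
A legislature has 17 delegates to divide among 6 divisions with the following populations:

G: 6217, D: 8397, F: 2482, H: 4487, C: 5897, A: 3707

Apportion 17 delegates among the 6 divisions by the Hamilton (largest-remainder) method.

G 3, D 5, F 1, H 3, C 3, A 2

The standard divisor is 31187/17 ≈ 1834.529.
Standard quotas: G 3.3889, D 4.5772, F 1.3529, H 2.4459, C 3.2144, A 2.0207.
Lower quotas: G 3, D 4, F 1, H 2, C 3, A 2 (sum 15, leaving 2 seats).
Remainders in descending order: D 0.5772, H 0.4459, G 0.3889, F 0.3529, C 0.2144, A 0.0207.
Largest remainders: D, H receive the extra seats.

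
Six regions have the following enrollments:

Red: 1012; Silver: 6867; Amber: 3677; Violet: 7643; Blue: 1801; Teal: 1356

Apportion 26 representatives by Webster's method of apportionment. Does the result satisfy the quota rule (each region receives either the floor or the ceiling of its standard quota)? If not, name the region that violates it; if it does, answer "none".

none

Standard quotas: Red 1.177, Silver 7.986, Amber 4.276, Violet 8.889, Blue 2.095, Teal 1.577.
Webster allocation: Red 1, Silver 8, Amber 4, Violet 9, Blue 2, Teal 2.
Every allocation lies between the lower and upper quota.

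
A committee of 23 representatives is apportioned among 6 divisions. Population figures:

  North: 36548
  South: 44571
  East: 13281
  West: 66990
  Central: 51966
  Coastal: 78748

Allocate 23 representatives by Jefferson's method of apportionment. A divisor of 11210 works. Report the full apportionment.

With modified divisor 11210: modified quotas North 3.260, South 3.976, East 1.185, West 5.976, Central 4.636, Coastal 7.025.
Rounding down: North 3, South 3, East 1, West 5, Central 4, Coastal 7 (total 23).

North 3, South 3, East 1, West 5, Central 4, Coastal 7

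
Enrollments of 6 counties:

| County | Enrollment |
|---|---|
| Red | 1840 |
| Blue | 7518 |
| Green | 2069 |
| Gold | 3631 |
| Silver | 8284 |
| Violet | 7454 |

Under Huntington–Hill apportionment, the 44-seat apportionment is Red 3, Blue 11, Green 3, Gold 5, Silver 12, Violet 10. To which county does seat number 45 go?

Violet

Priority for the next seat is population ÷ (√(s·(s+1))).
Priorities: Red 531.162, Blue 654.358, Green 597.269, Gold 662.927, Silver 663.251, Violet 710.711.
Highest priority: Violet.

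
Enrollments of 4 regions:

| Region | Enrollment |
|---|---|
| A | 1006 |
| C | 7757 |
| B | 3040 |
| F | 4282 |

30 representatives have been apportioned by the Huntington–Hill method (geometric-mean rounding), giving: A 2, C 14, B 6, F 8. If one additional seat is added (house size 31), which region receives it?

C

Priority for the next seat is population ÷ (√(s·(s+1))).
Priorities: A 410.698, C 535.284, B 469.082, F 504.639.
Highest priority: C.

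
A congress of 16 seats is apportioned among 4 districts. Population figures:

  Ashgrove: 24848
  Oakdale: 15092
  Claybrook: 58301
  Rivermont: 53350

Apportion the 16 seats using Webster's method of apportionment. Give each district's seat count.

Ashgrove 3; Oakdale 2; Claybrook 6; Rivermont 5

Standard divisor 151591/16 ≈ 9474.438; standard quotas: Ashgrove 2.623, Oakdale 1.593, Claybrook 6.154, Rivermont 5.631.
Rounding to the nearest integer gives 3, 2, 6, 6 = 17 seats, so the divisor must be adjusted.
With modified divisor 9800: modified quotas Ashgrove 2.536, Oakdale 1.540, Claybrook 5.949, Rivermont 5.444.
Rounding to the nearest integer: Ashgrove 3, Oakdale 2, Claybrook 6, Rivermont 5 (total 16).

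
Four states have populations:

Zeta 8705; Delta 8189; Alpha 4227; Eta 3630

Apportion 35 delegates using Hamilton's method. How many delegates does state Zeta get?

12

The standard divisor is 24751/35 ≈ 707.171.
Standard quotas: Zeta 12.3096, Delta 11.5799, Alpha 5.9773, Eta 5.1331.
Lower quotas: Zeta 12, Delta 11, Alpha 5, Eta 5 (sum 33, leaving 2 seats).
Remainders in descending order: Alpha 0.9773, Delta 0.5799, Zeta 0.3096, Eta 0.1331.
The surplus seats go to Alpha, Delta.
Zeta receives 12.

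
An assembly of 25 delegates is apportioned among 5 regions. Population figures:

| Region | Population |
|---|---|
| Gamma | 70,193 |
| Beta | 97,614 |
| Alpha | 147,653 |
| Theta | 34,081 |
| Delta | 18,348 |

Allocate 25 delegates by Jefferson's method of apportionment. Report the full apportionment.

Gamma 5; Beta 7; Alpha 10; Theta 2; Delta 1

Standard divisor 367889/25 ≈ 14715.56; standard quotas: Gamma 4.770, Beta 6.633, Alpha 10.034, Theta 2.316, Delta 1.247.
Rounding down gives 4, 6, 10, 2, 1 = 23 seats, so the divisor must be adjusted.
With modified divisor 13700: modified quotas Gamma 5.124, Beta 7.125, Alpha 10.778, Theta 2.488, Delta 1.339.
Rounding down: Gamma 5, Beta 7, Alpha 10, Theta 2, Delta 1 (total 25).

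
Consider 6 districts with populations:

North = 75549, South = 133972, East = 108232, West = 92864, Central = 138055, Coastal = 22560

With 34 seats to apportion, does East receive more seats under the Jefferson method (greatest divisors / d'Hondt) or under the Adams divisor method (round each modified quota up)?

Jefferson

Jefferson: North 4, South 8, East 7, West 6, Central 8, Coastal 1.
Adams: North 5, South 8, East 6, West 5, Central 8, Coastal 2.
East gets 7 under Jefferson and 6 under Adams.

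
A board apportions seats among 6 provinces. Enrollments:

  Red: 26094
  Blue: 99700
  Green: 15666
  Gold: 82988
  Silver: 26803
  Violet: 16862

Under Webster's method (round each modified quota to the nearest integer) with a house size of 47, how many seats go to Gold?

14

Standard divisor 268113/47 ≈ 5704.532; standard quotas: Red 4.574, Blue 17.477, Green 2.746, Gold 14.548, Silver 4.699, Violet 2.956.
Rounding to the nearest integer gives 5, 17, 3, 15, 5, 3 = 48 seats, so the divisor must be adjusted.
With modified divisor 5760: modified quotas Red 4.530, Blue 17.309, Green 2.720, Gold 14.408, Silver 4.653, Violet 2.927.
Rounding to the nearest integer: Red 5, Blue 17, Green 3, Gold 14, Silver 5, Violet 3 (total 47).
Gold receives 14.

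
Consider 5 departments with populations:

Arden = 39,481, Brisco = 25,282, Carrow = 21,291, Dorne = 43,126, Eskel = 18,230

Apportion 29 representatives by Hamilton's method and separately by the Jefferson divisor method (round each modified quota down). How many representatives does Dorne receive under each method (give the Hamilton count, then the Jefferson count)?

Hamilton: Arden 8, Brisco 5, Carrow 4, Dorne 8, Eskel 4.
Jefferson: Arden 8, Brisco 5, Carrow 4, Dorne 9, Eskel 3.
Dorne gets 8 under Hamilton and 9 under Jefferson.

8 and 9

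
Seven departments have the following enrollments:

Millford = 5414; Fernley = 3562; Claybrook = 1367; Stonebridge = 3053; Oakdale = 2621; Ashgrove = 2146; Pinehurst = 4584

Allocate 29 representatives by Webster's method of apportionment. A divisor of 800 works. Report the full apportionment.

With modified divisor 800: modified quotas Millford 6.768, Fernley 4.452, Claybrook 1.709, Stonebridge 3.816, Oakdale 3.276, Ashgrove 2.683, Pinehurst 5.730.
Rounding to the nearest integer: Millford 7, Fernley 4, Claybrook 2, Stonebridge 4, Oakdale 3, Ashgrove 3, Pinehurst 6 (total 29).

Millford=7, Fernley=4, Claybrook=2, Stonebridge=4, Oakdale=3, Ashgrove=3, Pinehurst=6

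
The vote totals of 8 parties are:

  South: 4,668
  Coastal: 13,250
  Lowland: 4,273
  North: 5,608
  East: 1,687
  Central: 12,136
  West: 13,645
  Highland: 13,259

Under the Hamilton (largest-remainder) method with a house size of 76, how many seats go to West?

The standard divisor is 68526/76 ≈ 901.658.
Standard quotas: South 5.1771, Coastal 14.6952, Lowland 4.7390, North 6.2197, East 1.8710, Central 13.4597, West 15.1332, Highland 14.7051.
Lower quotas: South 5, Coastal 14, Lowland 4, North 6, East 1, Central 13, West 15, Highland 14 (sum 72, leaving 4 seats).
Remainders in descending order: East 0.8710, Lowland 0.7390, Highland 0.7051, Coastal 0.6952, Central 0.4597, North 0.2197, South 0.1771, West 0.1332.
The surplus seats go to East, Lowland, Highland, Coastal.
West receives 15.

15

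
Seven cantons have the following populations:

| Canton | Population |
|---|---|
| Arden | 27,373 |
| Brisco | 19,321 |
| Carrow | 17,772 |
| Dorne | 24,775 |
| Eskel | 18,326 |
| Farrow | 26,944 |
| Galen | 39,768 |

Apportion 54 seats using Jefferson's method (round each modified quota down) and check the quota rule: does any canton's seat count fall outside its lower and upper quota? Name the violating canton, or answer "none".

Standard quotas: Arden 8.481, Brisco 5.987, Carrow 5.507, Dorne 7.676, Eskel 5.678, Farrow 8.349, Galen 12.322.
Jefferson allocation: Arden 8, Brisco 6, Carrow 5, Dorne 8, Eskel 6, Farrow 8, Galen 13.
Every allocation lies between the lower and upper quota.

none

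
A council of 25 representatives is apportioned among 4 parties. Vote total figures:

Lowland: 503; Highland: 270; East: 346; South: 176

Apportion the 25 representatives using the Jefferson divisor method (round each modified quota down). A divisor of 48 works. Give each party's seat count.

Lowland 10; Highland 5; East 7; South 3

With modified divisor 48: modified quotas Lowland 10.479, Highland 5.625, East 7.208, South 3.667.
Rounding down: Lowland 10, Highland 5, East 7, South 3 (total 25).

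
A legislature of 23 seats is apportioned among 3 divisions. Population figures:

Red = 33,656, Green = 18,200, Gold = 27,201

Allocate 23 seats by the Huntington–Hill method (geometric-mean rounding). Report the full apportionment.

Red: 10, Green: 5, Gold: 8

With divisor 3435: modified quotas Red 9.798, Green 5.298, Gold 7.919.
Geometric-mean thresholds: Red √(9·10)=9.487, Green √(5·6)=5.477, Gold √(7·8)=7.483.
Each quota rounded against its threshold gives Red 10, Green 5, Gold 8 (total 23).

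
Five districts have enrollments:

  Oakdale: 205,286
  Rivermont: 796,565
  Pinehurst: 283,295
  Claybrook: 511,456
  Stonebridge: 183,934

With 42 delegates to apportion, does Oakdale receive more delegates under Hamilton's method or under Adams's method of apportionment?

Adams

Hamilton: Oakdale 4, Rivermont 17, Pinehurst 6, Claybrook 11, Stonebridge 4.
Adams: Oakdale 5, Rivermont 16, Pinehurst 6, Claybrook 11, Stonebridge 4.
Oakdale gets 4 under Hamilton and 5 under Adams.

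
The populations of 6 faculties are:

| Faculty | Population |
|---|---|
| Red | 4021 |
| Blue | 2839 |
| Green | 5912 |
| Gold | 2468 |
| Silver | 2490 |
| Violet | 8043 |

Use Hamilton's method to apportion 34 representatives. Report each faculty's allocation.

Red 5, Blue 4, Green 8, Gold 3, Silver 3, Violet 11

Total 25773; standard divisor 25773/34 ≈ 758.029.
Standard quotas: Red 5.3045, Blue 3.7452, Green 7.7992, Gold 3.2558, Silver 3.2848, Violet 10.6104.
Lower quotas: Red 5, Blue 3, Green 7, Gold 3, Silver 3, Violet 10 (sum 31, leaving 3 seats).
Remainders in descending order: Green 0.7992, Blue 0.7452, Violet 0.6104, Red 0.3045, Silver 0.2848, Gold 0.2558.
Largest remainders: Green, Blue, Violet receive the extra seats.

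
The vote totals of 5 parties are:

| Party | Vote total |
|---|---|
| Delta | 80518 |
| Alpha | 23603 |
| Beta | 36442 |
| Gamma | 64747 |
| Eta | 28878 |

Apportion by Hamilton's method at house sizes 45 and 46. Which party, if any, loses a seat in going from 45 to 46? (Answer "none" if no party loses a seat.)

Alpha

At 45 seats: Delta 15, Alpha 5, Beta 7, Gamma 12, Eta 6.
At 46 seats: Delta 16, Alpha 4, Beta 7, Gamma 13, Eta 6.
Alpha drops from 5 to 4.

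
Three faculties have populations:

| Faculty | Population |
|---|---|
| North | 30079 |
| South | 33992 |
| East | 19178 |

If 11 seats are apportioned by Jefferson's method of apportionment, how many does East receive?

Standard divisor 83249/11 ≈ 7568.091; standard quotas: North 3.974, South 4.491, East 2.534.
Rounding down gives 3, 4, 2 = 9 seats, so the divisor must be adjusted.
With modified divisor 6600: modified quotas North 4.557, South 5.150, East 2.906.
Rounding down: North 4, South 5, East 2 (total 11).
East receives 2.

2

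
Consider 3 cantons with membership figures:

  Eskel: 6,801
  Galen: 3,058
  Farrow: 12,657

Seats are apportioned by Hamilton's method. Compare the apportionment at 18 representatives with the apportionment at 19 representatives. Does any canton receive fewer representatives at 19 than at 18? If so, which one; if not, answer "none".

At 18 seats: Eskel 5, Galen 3, Farrow 10.
At 19 seats: Eskel 6, Galen 2, Farrow 11.
Galen drops from 3 to 2.

Galen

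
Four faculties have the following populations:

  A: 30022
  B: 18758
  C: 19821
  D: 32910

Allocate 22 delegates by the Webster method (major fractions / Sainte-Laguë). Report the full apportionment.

A: 7, B: 4, C: 4, D: 7

Standard divisor 101511/22 ≈ 4614.136; standard quotas: A 6.507, B 4.065, C 4.296, D 7.132.
Rounding to the nearest integer gives A 7, B 4, C 4, D 7 — total 22, matching the house size, so no adjustment is needed.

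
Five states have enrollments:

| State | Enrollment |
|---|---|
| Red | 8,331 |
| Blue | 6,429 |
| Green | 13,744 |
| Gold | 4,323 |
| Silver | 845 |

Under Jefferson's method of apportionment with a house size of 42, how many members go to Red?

10

Standard divisor 33672/42 ≈ 801.714; standard quotas: Red 10.391, Blue 8.019, Green 17.143, Gold 5.392, Silver 1.054.
Rounding down gives 10, 8, 17, 5, 1 = 41 seats, so the divisor must be adjusted.
With modified divisor 760: modified quotas Red 10.962, Blue 8.459, Green 18.084, Gold 5.688, Silver 1.112.
Rounding down: Red 10, Blue 8, Green 18, Gold 5, Silver 1 (total 42).
Red receives 10.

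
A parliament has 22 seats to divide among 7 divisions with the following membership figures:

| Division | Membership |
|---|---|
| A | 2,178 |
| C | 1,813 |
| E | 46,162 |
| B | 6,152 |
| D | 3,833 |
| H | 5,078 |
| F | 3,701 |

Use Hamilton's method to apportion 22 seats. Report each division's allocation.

Total 68917; standard divisor 68917/22 ≈ 3132.591.
Standard quotas: A 0.6953, C 0.5788, E 14.7360, B 1.9639, D 1.2236, H 1.6210, F 1.1815.
Lower quotas: A 0, C 0, E 14, B 1, D 1, H 1, F 1 (sum 18, leaving 4 seats).
Remainders in descending order: B 0.9639, E 0.7360, A 0.6953, H 0.6210, C 0.5788, D 0.2236, F 0.1815.
Largest remainders: B, E, A, H receive the extra seats.

A=1, C=0, E=15, B=2, D=1, H=2, F=1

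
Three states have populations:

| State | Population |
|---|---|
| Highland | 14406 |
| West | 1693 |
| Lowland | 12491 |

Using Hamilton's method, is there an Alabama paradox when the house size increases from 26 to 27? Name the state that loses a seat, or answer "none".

At 26 seats: Highland 13, West 2, Lowland 11.
At 27 seats: Highland 14, West 1, Lowland 12.
West drops from 2 to 1.

West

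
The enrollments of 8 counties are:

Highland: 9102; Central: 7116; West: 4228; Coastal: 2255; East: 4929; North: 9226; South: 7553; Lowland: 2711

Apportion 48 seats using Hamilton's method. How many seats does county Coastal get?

The standard divisor is 47120/48 ≈ 981.667.
Standard quotas: Highland 9.2720, Central 7.2489, West 4.3070, Coastal 2.2971, East 5.0211, North 9.3983, South 7.6941, Lowland 2.7616.
Lower quotas: Highland 9, Central 7, West 4, Coastal 2, East 5, North 9, South 7, Lowland 2 (sum 45, leaving 3 seats).
Remainders in descending order: Lowland 0.7616, South 0.6941, North 0.3983, West 0.3070, Coastal 0.2971, Highland 0.2720, Central 0.2489, East 0.0211.
Largest remainders: Lowland, South, North receive the extra seats.
Coastal receives 2.

2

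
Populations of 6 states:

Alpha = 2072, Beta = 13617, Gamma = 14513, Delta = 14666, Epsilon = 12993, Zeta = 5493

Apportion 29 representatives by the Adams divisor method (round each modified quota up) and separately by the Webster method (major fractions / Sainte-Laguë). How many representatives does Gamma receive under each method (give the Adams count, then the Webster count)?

Adams: Alpha 1, Beta 6, Gamma 6, Delta 7, Epsilon 6, Zeta 3.
Webster: Alpha 1, Beta 6, Gamma 7, Delta 7, Epsilon 6, Zeta 2.
Gamma gets 6 under Adams and 7 under Webster.

6 and 7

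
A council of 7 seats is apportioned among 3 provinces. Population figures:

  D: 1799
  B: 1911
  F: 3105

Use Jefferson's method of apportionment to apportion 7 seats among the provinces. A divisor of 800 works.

D=2; B=2; F=3

With modified divisor 800: modified quotas D 2.249, B 2.389, F 3.881.
Rounding down: D 2, B 2, F 3 (total 7).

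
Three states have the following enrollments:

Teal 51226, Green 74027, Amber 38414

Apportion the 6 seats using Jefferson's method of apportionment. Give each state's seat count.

Standard divisor 163667/6 ≈ 27277.833; standard quotas: Teal 1.878, Green 2.714, Amber 1.408.
Rounding down gives 1, 2, 1 = 4 seats, so the divisor must be adjusted.
With modified divisor 21900: modified quotas Teal 2.339, Green 3.380, Amber 1.754.
Rounding down: Teal 2, Green 3, Amber 1 (total 6).

Teal: 2, Green: 3, Amber: 1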